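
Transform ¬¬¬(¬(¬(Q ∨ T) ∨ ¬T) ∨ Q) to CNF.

¬T ∧ ¬Q

¬¬¬(¬(¬(Q ∨ T) ∨ ¬T) ∨ Q)
⇔ ¬(¬(¬(Q ∨ T) ∨ ¬T) ∨ Q)   [double negation]
⇔ ¬¬(¬(Q ∨ T) ∨ ¬T) ∧ ¬Q   [De Morgan]
⇔ (¬(Q ∨ T) ∨ ¬T) ∧ ¬Q   [double negation]
⇔ (¬Q ∧ ¬T ∨ ¬T) ∧ ¬Q   [De Morgan]
⇔ (¬Q ∨ ¬T) ∧ (¬T ∨ ¬T) ∧ ¬Q   [distribute ∨ over ∧]
⇔ ¬T ∧ ¬Q   [simplify]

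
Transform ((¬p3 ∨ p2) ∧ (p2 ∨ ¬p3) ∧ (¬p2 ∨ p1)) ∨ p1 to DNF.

((¬p3 ∨ p2) ∧ (p2 ∨ ¬p3) ∧ (¬p2 ∨ p1)) ∨ p1
≡ (¬p3 ∧ p2 ∧ ¬p2) ∨ (¬p3 ∧ p2 ∧ p1) ∨ (¬p3 ∧ ¬p3 ∧ ¬p2) ∨ (¬p3 ∧ ¬p3 ∧ p1) ∨ (p2 ∧ p2 ∧ ¬p2) ∨ (p2 ∧ p2 ∧ p1) ∨ (p2 ∧ ¬p3 ∧ ¬p2) ∨ (p2 ∧ ¬p3 ∧ p1) ∨ p1   [distribute ∧ over ∨]
≡ (¬p3 ∧ ¬p2) ∨ p1   [simplify]

(¬p3 ∧ ¬p2) ∨ p1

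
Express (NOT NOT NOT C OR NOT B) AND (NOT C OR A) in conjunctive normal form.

(NOT C OR NOT B) AND (NOT C OR A)

(NOT NOT NOT C OR NOT B) AND (NOT C OR A)
≡ (NOT C OR NOT B) AND (NOT C OR A)   — double negation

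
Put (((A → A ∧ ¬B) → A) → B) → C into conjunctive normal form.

(A ∨ C) ∧ (¬B ∨ C)

(((A → A ∧ ¬B) → A) → B) → C
= ¬(((A → A ∧ ¬B) → A) → B) ∨ C   [eliminate →]
= ¬(¬((A → A ∧ ¬B) → A) ∨ B) ∨ C   [eliminate →]
= ¬(¬(¬(A → A ∧ ¬B) ∨ A) ∨ B) ∨ C   [eliminate →]
= ¬(¬(¬(¬A ∨ A ∧ ¬B) ∨ A) ∨ B) ∨ C   [eliminate →]
= ¬¬(¬(¬A ∨ A ∧ ¬B) ∨ A) ∧ ¬B ∨ C   [De Morgan]
= (¬(¬A ∨ A ∧ ¬B) ∨ A) ∧ ¬B ∨ C   [double negation]
= (¬¬A ∧ ¬(A ∧ ¬B) ∨ A) ∧ ¬B ∨ C   [De Morgan]
= (A ∧ ¬(A ∧ ¬B) ∨ A) ∧ ¬B ∨ C   [double negation]
= (A ∧ (¬A ∨ ¬¬B) ∨ A) ∧ ¬B ∨ C   [De Morgan]
= (A ∧ (¬A ∨ B) ∨ A) ∧ ¬B ∨ C   [double negation]
= (A ∨ A ∨ C) ∧ (¬A ∨ B ∨ A ∨ C) ∧ (¬B ∨ C)   [distribute ∨ over ∧]
= (A ∨ C) ∧ (¬B ∨ C)   [simplify]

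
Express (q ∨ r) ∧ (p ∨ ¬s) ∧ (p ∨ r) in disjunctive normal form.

(q ∨ r) ∧ (p ∨ ¬s) ∧ (p ∨ r)
≡ q ∧ p ∧ p ∨ q ∧ p ∧ r ∨ q ∧ ¬s ∧ p ∨ q ∧ ¬s ∧ r ∨ r ∧ p ∧ p ∨ r ∧ p ∧ r ∨ r ∧ ¬s ∧ p ∨ r ∧ ¬s ∧ r   [distribute ∧ over ∨]
≡ q ∧ p ∨ r ∧ p ∨ r ∧ ¬s   [simplify]

q ∧ p ∨ r ∧ p ∨ r ∧ ¬s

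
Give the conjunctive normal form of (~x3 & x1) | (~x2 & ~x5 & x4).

(~x3 | ~x2) & (~x3 | ~x5) & (~x3 | x4) & (x1 | ~x2) & (x1 | ~x5) & (x1 | x4)

(~x3 & x1) | (~x2 & ~x5 & x4)
= (~x3 | ~x2) & (~x3 | ~x5) & (~x3 | x4) & (x1 | ~x2) & (x1 | ~x5) & (x1 | x4)   [distribute | over &]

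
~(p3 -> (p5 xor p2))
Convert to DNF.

(p3 & ~p5 & ~p2) | (p3 & p2 & p5)

~(p3 -> (p5 xor p2))
≡ ~(~p3 | (p5 xor p2))   — eliminate ->
≡ ~(~p3 | (p5 & ~p2) | (~p5 & p2))   — expand xor
≡ ~~p3 & ~(p5 & ~p2) & ~(~p5 & p2)   — De Morgan
≡ p3 & ~(p5 & ~p2) & ~(~p5 & p2)   — double negation
≡ p3 & (~p5 | ~~p2) & ~(~p5 & p2)   — De Morgan
≡ p3 & (~p5 | p2) & ~(~p5 & p2)   — double negation
≡ p3 & (~p5 | p2) & (~~p5 | ~p2)   — De Morgan
≡ p3 & (~p5 | p2) & (p5 | ~p2)   — double negation
≡ (p3 & ~p5 & p5) | (p3 & ~p5 & ~p2) | (p3 & p2 & p5) | (p3 & p2 & ~p2)   — distribute & over |
≡ (p3 & ~p5 & ~p2) | (p3 & p2 & p5)   — simplify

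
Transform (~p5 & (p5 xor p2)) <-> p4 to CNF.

(p5 | ~p2 | p4) & (~p4 | ~p5) & (~p4 | p5 | p2)

(~p5 & (p5 xor p2)) <-> p4
= ((~p5 & (p5 xor p2)) -> p4) & (p4 -> (~p5 & (p5 xor p2)))   (eliminate <->)
= (~(~p5 & (p5 xor p2)) | p4) & (p4 -> (~p5 & (p5 xor p2)))   (eliminate ->)
= (~(~p5 & (p5 | p2) & ~(p5 & p2)) | p4) & (p4 -> (~p5 & (p5 xor p2)))   (expand xor)
= (~(~p5 & (p5 | p2) & ~(p5 & p2)) | p4) & (~p4 | (~p5 & (p5 xor p2)))   (eliminate ->)
= (~(~p5 & (p5 | p2) & ~(p5 & p2)) | p4) & (~p4 | (~p5 & (p5 | p2) & ~(p5 & p2)))   (expand xor)
= (~~p5 | ~(p5 | p2) | ~~(p5 & p2) | p4) & (~p4 | (~p5 & (p5 | p2) & ~(p5 & p2)))   (De Morgan)
= (p5 | ~(p5 | p2) | ~~(p5 & p2) | p4) & (~p4 | (~p5 & (p5 | p2) & ~(p5 & p2)))   (double negation)
= (p5 | (~p5 & ~p2) | ~~(p5 & p2) | p4) & (~p4 | (~p5 & (p5 | p2) & ~(p5 & p2)))   (De Morgan)
= (p5 | (~p5 & ~p2) | (p5 & p2) | p4) & (~p4 | (~p5 & (p5 | p2) & ~(p5 & p2)))   (double negation)
= (p5 | (~p5 & ~p2) | (p5 & p2) | p4) & (~p4 | (~p5 & (p5 | p2) & (~p5 | ~p2)))   (De Morgan)
= (p5 | ~p5 | p5 | p4) & (p5 | ~p5 | p2 | p4) & (p5 | ~p2 | p5 | p4) & (p5 | ~p2 | p2 | p4) & (~p4 | ~p5) & (~p4 | p5 | p2) & (~p4 | ~p5 | ~p2)   (distribute | over &)
= (p5 | ~p2 | p4) & (~p4 | ~p5) & (~p4 | p5 | p2)   (simplify)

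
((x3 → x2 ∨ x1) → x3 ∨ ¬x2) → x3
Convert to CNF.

x2 ∨ x3

((x3 → x2 ∨ x1) → x3 ∨ ¬x2) → x3
≡ ¬((x3 → x2 ∨ x1) → x3 ∨ ¬x2) ∨ x3   (eliminate →)
≡ ¬(¬(x3 → x2 ∨ x1) ∨ x3 ∨ ¬x2) ∨ x3   (eliminate →)
≡ ¬(¬(¬x3 ∨ x2 ∨ x1) ∨ x3 ∨ ¬x2) ∨ x3   (eliminate →)
≡ ¬¬(¬x3 ∨ x2 ∨ x1) ∧ ¬x3 ∧ ¬¬x2 ∨ x3   (De Morgan)
≡ (¬x3 ∨ x2 ∨ x1) ∧ ¬x3 ∧ ¬¬x2 ∨ x3   (double negation)
≡ (¬x3 ∨ x2 ∨ x1) ∧ ¬x3 ∧ x2 ∨ x3   (double negation)
≡ (¬x3 ∨ x2 ∨ x1 ∨ x3) ∧ (¬x3 ∨ x3) ∧ (x2 ∨ x3)   (distribute ∨ over ∧)
≡ x2 ∨ x3   (simplify)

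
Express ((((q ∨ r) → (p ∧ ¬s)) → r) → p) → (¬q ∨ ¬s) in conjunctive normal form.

((((q ∨ r) → (p ∧ ¬s)) → r) → p) → (¬q ∨ ¬s)
= ¬((((q ∨ r) → (p ∧ ¬s)) → r) → p) ∨ ¬q ∨ ¬s   [eliminate →]
= ¬(¬(((q ∨ r) → (p ∧ ¬s)) → r) ∨ p) ∨ ¬q ∨ ¬s   [eliminate →]
= ¬(¬(¬((q ∨ r) → (p ∧ ¬s)) ∨ r) ∨ p) ∨ ¬q ∨ ¬s   [eliminate →]
= ¬(¬(¬(¬(q ∨ r) ∨ (p ∧ ¬s)) ∨ r) ∨ p) ∨ ¬q ∨ ¬s   [eliminate →]
= (¬¬(¬(¬(q ∨ r) ∨ (p ∧ ¬s)) ∨ r) ∧ ¬p) ∨ ¬q ∨ ¬s   [De Morgan]
= ((¬(¬(q ∨ r) ∨ (p ∧ ¬s)) ∨ r) ∧ ¬p) ∨ ¬q ∨ ¬s   [double negation]
= (((¬¬(q ∨ r) ∧ ¬(p ∧ ¬s)) ∨ r) ∧ ¬p) ∨ ¬q ∨ ¬s   [De Morgan]
= ((((q ∨ r) ∧ ¬(p ∧ ¬s)) ∨ r) ∧ ¬p) ∨ ¬q ∨ ¬s   [double negation]
= ((((q ∨ r) ∧ (¬p ∨ ¬¬s)) ∨ r) ∧ ¬p) ∨ ¬q ∨ ¬s   [De Morgan]
= ((((q ∨ r) ∧ (¬p ∨ s)) ∨ r) ∧ ¬p) ∨ ¬q ∨ ¬s   [double negation]
= (q ∨ r ∨ r ∨ ¬q ∨ ¬s) ∧ (¬p ∨ s ∨ r ∨ ¬q ∨ ¬s) ∧ (¬p ∨ ¬q ∨ ¬s)   [distribute ∨ over ∧]
= ¬p ∨ ¬q ∨ ¬s   [simplify]

¬p ∨ ¬q ∨ ¬s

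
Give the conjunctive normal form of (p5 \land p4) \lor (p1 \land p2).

(p5 \lor p1) \land (p5 \lor p2) \land (p4 \lor p1) \land (p4 \lor p2)

(p5 \land p4) \lor (p1 \land p2)
= (p5 \lor p1) \land (p5 \lor p2) \land (p4 \lor p1) \land (p4 \lor p2)   — distribute \lor over \land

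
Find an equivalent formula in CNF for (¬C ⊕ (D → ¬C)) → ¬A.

(¬C ⊕ (D → ¬C)) → ¬A
≡ ¬(¬C ⊕ (D → ¬C)) ∨ ¬A
≡ ¬((¬C ∨ (D → ¬C)) ∧ ¬(¬C ∧ (D → ¬C))) ∨ ¬A
≡ ¬((¬C ∨ ¬D ∨ ¬C) ∧ ¬(¬C ∧ (D → ¬C))) ∨ ¬A
≡ ¬((¬C ∨ ¬D ∨ ¬C) ∧ ¬(¬C ∧ (¬D ∨ ¬C))) ∨ ¬A
≡ ¬(¬C ∨ ¬D ∨ ¬C) ∨ ¬¬(¬C ∧ (¬D ∨ ¬C)) ∨ ¬A
≡ (¬¬C ∧ ¬¬D ∧ ¬¬C) ∨ ¬¬(¬C ∧ (¬D ∨ ¬C)) ∨ ¬A
≡ (C ∧ ¬¬D ∧ ¬¬C) ∨ ¬¬(¬C ∧ (¬D ∨ ¬C)) ∨ ¬A
≡ (C ∧ D ∧ ¬¬C) ∨ ¬¬(¬C ∧ (¬D ∨ ¬C)) ∨ ¬A
≡ (C ∧ D ∧ C) ∨ ¬¬(¬C ∧ (¬D ∨ ¬C)) ∨ ¬A
≡ (C ∧ D ∧ C) ∨ (¬C ∧ (¬D ∨ ¬C)) ∨ ¬A
≡ (C ∨ ¬C ∨ ¬A) ∧ (C ∨ ¬D ∨ ¬C ∨ ¬A) ∧ (D ∨ ¬C ∨ ¬A) ∧ (D ∨ ¬D ∨ ¬C ∨ ¬A) ∧ (C ∨ ¬C ∨ ¬A) ∧ (C ∨ ¬D ∨ ¬C ∨ ¬A)
≡ D ∨ ¬C ∨ ¬A

D ∨ ¬C ∨ ¬A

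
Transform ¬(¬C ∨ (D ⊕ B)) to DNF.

(C ∧ ¬D ∧ ¬B) ∨ (C ∧ B ∧ D)

¬(¬C ∨ (D ⊕ B))
≡ ¬(¬C ∨ (D ∧ ¬B) ∨ (¬D ∧ B))
≡ ¬¬C ∧ ¬(D ∧ ¬B) ∧ ¬(¬D ∧ B)
≡ C ∧ ¬(D ∧ ¬B) ∧ ¬(¬D ∧ B)
≡ C ∧ (¬D ∨ ¬¬B) ∧ ¬(¬D ∧ B)
≡ C ∧ (¬D ∨ B) ∧ ¬(¬D ∧ B)
≡ C ∧ (¬D ∨ B) ∧ (¬¬D ∨ ¬B)
≡ C ∧ (¬D ∨ B) ∧ (D ∨ ¬B)
≡ (C ∧ ¬D ∧ D) ∨ (C ∧ ¬D ∧ ¬B) ∨ (C ∧ B ∧ D) ∨ (C ∧ B ∧ ¬B)
≡ (C ∧ ¬D ∧ ¬B) ∨ (C ∧ B ∧ D)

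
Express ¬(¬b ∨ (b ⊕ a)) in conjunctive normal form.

b ∧ (¬b ∨ a)

¬(¬b ∨ (b ⊕ a))
= ¬(¬b ∨ ((b ∨ a) ∧ ¬(b ∧ a)))   [expand ⊕]
= ¬¬b ∧ ¬((b ∨ a) ∧ ¬(b ∧ a))   [De Morgan]
= b ∧ ¬((b ∨ a) ∧ ¬(b ∧ a))   [double negation]
= b ∧ (¬(b ∨ a) ∨ ¬¬(b ∧ a))   [De Morgan]
= b ∧ ((¬b ∧ ¬a) ∨ ¬¬(b ∧ a))   [De Morgan]
= b ∧ ((¬b ∧ ¬a) ∨ (b ∧ a))   [double negation]
= b ∧ (¬b ∨ b) ∧ (¬b ∨ a) ∧ (¬a ∨ b) ∧ (¬a ∨ a)   [distribute ∨ over ∧]
= b ∧ (¬b ∨ a)   [simplify]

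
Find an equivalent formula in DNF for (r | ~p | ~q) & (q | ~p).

(r & q) | ~p

(r | ~p | ~q) & (q | ~p)
≡ (r & q) | (r & ~p) | (~p & q) | (~p & ~p) | (~q & q) | (~q & ~p)   [distribute & over |]
≡ (r & q) | ~p   [simplify]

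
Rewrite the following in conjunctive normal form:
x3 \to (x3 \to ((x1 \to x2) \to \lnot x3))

(\lnot x3 \lor x1) \land (\lnot x3 \lor \lnot x2)

x3 \to (x3 \to ((x1 \to x2) \to \lnot x3))
= \lnot x3 \lor (x3 \to ((x1 \to x2) \to \lnot x3))   [eliminate \to]
= \lnot x3 \lor \lnot x3 \lor ((x1 \to x2) \to \lnot x3)   [eliminate \to]
= \lnot x3 \lor \lnot x3 \lor \lnot (x1 \to x2) \lor \lnot x3   [eliminate \to]
= \lnot x3 \lor \lnot x3 \lor \lnot (\lnot x1 \lor x2) \lor \lnot x3   [eliminate \to]
= \lnot x3 \lor \lnot x3 \lor \lnot \lnot x1 \land \lnot x2 \lor \lnot x3   [De Morgan]
= \lnot x3 \lor \lnot x3 \lor x1 \land \lnot x2 \lor \lnot x3   [double negation]
= (\lnot x3 \lor \lnot x3 \lor x1 \lor \lnot x3) \land (\lnot x3 \lor \lnot x3 \lor \lnot x2 \lor \lnot x3)   [distribute \lor over \land]
= (\lnot x3 \lor x1) \land (\lnot x3 \lor \lnot x2)   [simplify]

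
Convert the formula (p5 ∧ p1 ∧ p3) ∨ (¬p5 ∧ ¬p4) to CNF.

(p5 ∧ p1 ∧ p3) ∨ (¬p5 ∧ ¬p4)
≡ (p5 ∨ ¬p5) ∧ (p5 ∨ ¬p4) ∧ (p1 ∨ ¬p5) ∧ (p1 ∨ ¬p4) ∧ (p3 ∨ ¬p5) ∧ (p3 ∨ ¬p4)   (distribute ∨ over ∧)
≡ (p5 ∨ ¬p4) ∧ (p1 ∨ ¬p5) ∧ (p1 ∨ ¬p4) ∧ (p3 ∨ ¬p5) ∧ (p3 ∨ ¬p4)   (simplify)

(p5 ∨ ¬p4) ∧ (p1 ∨ ¬p5) ∧ (p1 ∨ ¬p4) ∧ (p3 ∨ ¬p5) ∧ (p3 ∨ ¬p4)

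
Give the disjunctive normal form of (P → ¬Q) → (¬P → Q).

(P → ¬Q) → (¬P → Q)
⇔ ¬(P → ¬Q) ∨ (¬P → Q)   (eliminate →)
⇔ ¬(¬P ∨ ¬Q) ∨ (¬P → Q)   (eliminate →)
⇔ ¬(¬P ∨ ¬Q) ∨ ¬¬P ∨ Q   (eliminate →)
⇔ (¬¬P ∧ ¬¬Q) ∨ ¬¬P ∨ Q   (De Morgan)
⇔ (P ∧ ¬¬Q) ∨ ¬¬P ∨ Q   (double negation)
⇔ (P ∧ Q) ∨ ¬¬P ∨ Q   (double negation)
⇔ (P ∧ Q) ∨ P ∨ Q   (double negation)
⇔ P ∨ Q   (simplify)

P ∨ Q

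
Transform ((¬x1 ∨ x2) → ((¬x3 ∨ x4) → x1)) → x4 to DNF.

(¬x1 ∧ ¬x3) ∨ x4

((¬x1 ∨ x2) → ((¬x3 ∨ x4) → x1)) → x4
⇔ ¬((¬x1 ∨ x2) → ((¬x3 ∨ x4) → x1)) ∨ x4   — eliminate →
⇔ ¬(¬(¬x1 ∨ x2) ∨ ((¬x3 ∨ x4) → x1)) ∨ x4   — eliminate →
⇔ ¬(¬(¬x1 ∨ x2) ∨ ¬(¬x3 ∨ x4) ∨ x1) ∨ x4   — eliminate →
⇔ (¬¬(¬x1 ∨ x2) ∧ ¬¬(¬x3 ∨ x4) ∧ ¬x1) ∨ x4   — De Morgan
⇔ ((¬x1 ∨ x2) ∧ ¬¬(¬x3 ∨ x4) ∧ ¬x1) ∨ x4   — double negation
⇔ ((¬x1 ∨ x2) ∧ (¬x3 ∨ x4) ∧ ¬x1) ∨ x4   — double negation
⇔ (¬x1 ∧ ¬x3 ∧ ¬x1) ∨ (¬x1 ∧ x4 ∧ ¬x1) ∨ (x2 ∧ ¬x3 ∧ ¬x1) ∨ (x2 ∧ x4 ∧ ¬x1) ∨ x4   — distribute ∧ over ∨
⇔ (¬x1 ∧ ¬x3) ∨ x4   — simplify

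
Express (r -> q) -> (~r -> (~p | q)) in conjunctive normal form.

(r -> q) -> (~r -> (~p | q))
≡ ~(r -> q) | (~r -> (~p | q))   [eliminate ->]
≡ ~(~r | q) | (~r -> (~p | q))   [eliminate ->]
≡ ~(~r | q) | ~~r | ~p | q   [eliminate ->]
≡ (~~r & ~q) | ~~r | ~p | q   [De Morgan]
≡ (r & ~q) | ~~r | ~p | q   [double negation]
≡ (r & ~q) | r | ~p | q   [double negation]
≡ (r | r | ~p | q) & (~q | r | ~p | q)   [distribute | over &]
≡ r | ~p | q   [simplify]

r | ~p | q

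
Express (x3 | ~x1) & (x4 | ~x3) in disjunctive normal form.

(x3 & x4) | (~x1 & x4) | (~x1 & ~x3)

(x3 | ~x1) & (x4 | ~x3)
≡ (x3 & x4) | (x3 & ~x3) | (~x1 & x4) | (~x1 & ~x3)   — distribute & over |
≡ (x3 & x4) | (~x1 & x4) | (~x1 & ~x3)   — simplify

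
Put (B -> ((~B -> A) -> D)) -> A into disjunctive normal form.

(B & ~D) | A

(B -> ((~B -> A) -> D)) -> A
⇔ ~(B -> ((~B -> A) -> D)) | A   — eliminate ->
⇔ ~(~B | ((~B -> A) -> D)) | A   — eliminate ->
⇔ ~(~B | ~(~B -> A) | D) | A   — eliminate ->
⇔ ~(~B | ~(~~B | A) | D) | A   — eliminate ->
⇔ (~~B & ~~(~~B | A) & ~D) | A   — De Morgan
⇔ (B & ~~(~~B | A) & ~D) | A   — double negation
⇔ (B & (~~B | A) & ~D) | A   — double negation
⇔ (B & (B | A) & ~D) | A   — double negation
⇔ (B & B & ~D) | (B & A & ~D) | A   — distribute & over |
⇔ (B & ~D) | A   — simplify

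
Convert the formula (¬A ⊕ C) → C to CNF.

A ∨ C

(¬A ⊕ C) → C
= ¬(¬A ⊕ C) ∨ C   (eliminate →)
= ¬((¬A ∨ C) ∧ ¬(¬A ∧ C)) ∨ C   (expand ⊕)
= ¬(¬A ∨ C) ∨ ¬¬(¬A ∧ C) ∨ C   (De Morgan)
= (¬¬A ∧ ¬C) ∨ ¬¬(¬A ∧ C) ∨ C   (De Morgan)
= (A ∧ ¬C) ∨ ¬¬(¬A ∧ C) ∨ C   (double negation)
= (A ∧ ¬C) ∨ (¬A ∧ C) ∨ C   (double negation)
= (A ∨ ¬A ∨ C) ∧ (A ∨ C ∨ C) ∧ (¬C ∨ ¬A ∨ C) ∧ (¬C ∨ C ∨ C)   (distribute ∨ over ∧)
= A ∨ C   (simplify)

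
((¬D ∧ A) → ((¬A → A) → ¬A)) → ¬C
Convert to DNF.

(¬D ∧ A) ∨ ¬C

((¬D ∧ A) → ((¬A → A) → ¬A)) → ¬C
≡ ¬((¬D ∧ A) → ((¬A → A) → ¬A)) ∨ ¬C   (eliminate →)
≡ ¬(¬(¬D ∧ A) ∨ ((¬A → A) → ¬A)) ∨ ¬C   (eliminate →)
≡ ¬(¬(¬D ∧ A) ∨ ¬(¬A → A) ∨ ¬A) ∨ ¬C   (eliminate →)
≡ ¬(¬(¬D ∧ A) ∨ ¬(¬¬A ∨ A) ∨ ¬A) ∨ ¬C   (eliminate →)
≡ (¬¬(¬D ∧ A) ∧ ¬¬(¬¬A ∨ A) ∧ ¬¬A) ∨ ¬C   (De Morgan)
≡ (¬D ∧ A ∧ ¬¬(¬¬A ∨ A) ∧ ¬¬A) ∨ ¬C   (double negation)
≡ (¬D ∧ A ∧ (¬¬A ∨ A) ∧ ¬¬A) ∨ ¬C   (double negation)
≡ (¬D ∧ A ∧ (A ∨ A) ∧ ¬¬A) ∨ ¬C   (double negation)
≡ (¬D ∧ A ∧ (A ∨ A) ∧ A) ∨ ¬C   (double negation)
≡ (¬D ∧ A ∧ A ∧ A) ∨ (¬D ∧ A ∧ A ∧ A) ∨ ¬C   (distribute ∧ over ∨)
≡ (¬D ∧ A) ∨ ¬C   (simplify)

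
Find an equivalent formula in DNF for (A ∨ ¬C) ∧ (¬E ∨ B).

(A ∧ ¬E) ∨ (A ∧ B) ∨ (¬C ∧ ¬E) ∨ (¬C ∧ B)

(A ∨ ¬C) ∧ (¬E ∨ B)
≡ (A ∧ ¬E) ∨ (A ∧ B) ∨ (¬C ∧ ¬E) ∨ (¬C ∧ B)   [distribute ∧ over ∨]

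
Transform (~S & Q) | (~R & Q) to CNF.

(~S | ~R) & Q

(~S & Q) | (~R & Q)
≡ (~S | ~R) & (~S | Q) & (Q | ~R) & (Q | Q)   (distribute | over &)
≡ (~S | ~R) & Q   (simplify)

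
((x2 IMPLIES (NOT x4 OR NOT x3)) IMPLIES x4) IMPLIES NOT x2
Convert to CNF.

NOT x4 OR NOT x2

((x2 IMPLIES (NOT x4 OR NOT x3)) IMPLIES x4) IMPLIES NOT x2
⇔ NOT ((x2 IMPLIES (NOT x4 OR NOT x3)) IMPLIES x4) OR NOT x2   (eliminate IMPLIES)
⇔ NOT (NOT (x2 IMPLIES (NOT x4 OR NOT x3)) OR x4) OR NOT x2   (eliminate IMPLIES)
⇔ NOT (NOT (NOT x2 OR NOT x4 OR NOT x3) OR x4) OR NOT x2   (eliminate IMPLIES)
⇔ (NOT NOT (NOT x2 OR NOT x4 OR NOT x3) AND NOT x4) OR NOT x2   (De Morgan)
⇔ ((NOT x2 OR NOT x4 OR NOT x3) AND NOT x4) OR NOT x2   (double negation)
⇔ (NOT x2 OR NOT x4 OR NOT x3 OR NOT x2) AND (NOT x4 OR NOT x2)   (distribute OR over AND)
⇔ NOT x4 OR NOT x2   (simplify)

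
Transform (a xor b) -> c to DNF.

(~a & ~b) | (b & a) | c

(a xor b) -> c
≡ ~(a xor b) | c   — eliminate ->
≡ ~((a & ~b) | (~a & b)) | c   — expand xor
≡ (~(a & ~b) & ~(~a & b)) | c   — De Morgan
≡ ((~a | ~~b) & ~(~a & b)) | c   — De Morgan
≡ ((~a | b) & ~(~a & b)) | c   — double negation
≡ ((~a | b) & (~~a | ~b)) | c   — De Morgan
≡ ((~a | b) & (a | ~b)) | c   — double negation
≡ (~a & a) | (~a & ~b) | (b & a) | (b & ~b) | c   — distribute & over |
≡ (~a & ~b) | (b & a) | c   — simplify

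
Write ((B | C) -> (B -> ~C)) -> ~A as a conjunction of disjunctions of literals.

(B | ~A) & (C | ~A)

((B | C) -> (B -> ~C)) -> ~A
⇔ ~((B | C) -> (B -> ~C)) | ~A   [eliminate ->]
⇔ ~(~(B | C) | (B -> ~C)) | ~A   [eliminate ->]
⇔ ~(~(B | C) | ~B | ~C) | ~A   [eliminate ->]
⇔ (~~(B | C) & ~~B & ~~C) | ~A   [De Morgan]
⇔ ((B | C) & ~~B & ~~C) | ~A   [double negation]
⇔ ((B | C) & B & ~~C) | ~A   [double negation]
⇔ ((B | C) & B & C) | ~A   [double negation]
⇔ (B | C | ~A) & (B | ~A) & (C | ~A)   [distribute | over &]
⇔ (B | ~A) & (C | ~A)   [simplify]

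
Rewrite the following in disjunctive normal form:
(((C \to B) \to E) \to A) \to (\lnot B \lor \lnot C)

(E \land \lnot A) \lor \lnot B \lor \lnot C

(((C \to B) \to E) \to A) \to (\lnot B \lor \lnot C)
= \lnot (((C \to B) \to E) \to A) \lor \lnot B \lor \lnot C   [eliminate \to]
= \lnot (\lnot ((C \to B) \to E) \lor A) \lor \lnot B \lor \lnot C   [eliminate \to]
= \lnot (\lnot (\lnot (C \to B) \lor E) \lor A) \lor \lnot B \lor \lnot C   [eliminate \to]
= \lnot (\lnot (\lnot (\lnot C \lor B) \lor E) \lor A) \lor \lnot B \lor \lnot C   [eliminate \to]
= (\lnot \lnot (\lnot (\lnot C \lor B) \lor E) \land \lnot A) \lor \lnot B \lor \lnot C   [De Morgan]
= ((\lnot (\lnot C \lor B) \lor E) \land \lnot A) \lor \lnot B \lor \lnot C   [double negation]
= (((\lnot \lnot C \land \lnot B) \lor E) \land \lnot A) \lor \lnot B \lor \lnot C   [De Morgan]
= (((C \land \lnot B) \lor E) \land \lnot A) \lor \lnot B \lor \lnot C   [double negation]
= (C \land \lnot B \land \lnot A) \lor (E \land \lnot A) \lor \lnot B \lor \lnot C   [distribute \land over \lor]
= (E \land \lnot A) \lor \lnot B \lor \lnot C   [simplify]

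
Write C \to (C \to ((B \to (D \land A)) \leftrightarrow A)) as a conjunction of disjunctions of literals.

C \to (C \to ((B \to (D \land A)) \leftrightarrow A))
= \lnot C \lor (C \to ((B \to (D \land A)) \leftrightarrow A))   [eliminate \to]
= \lnot C \lor \lnot C \lor ((B \to (D \land A)) \leftrightarrow A)   [eliminate \to]
= \lnot C \lor \lnot C \lor (((B \to (D \land A)) \to A) \land (A \to (B \to (D \land A))))   [eliminate \leftrightarrow]
= \lnot C \lor \lnot C \lor ((\lnot (B \to (D \land A)) \lor A) \land (A \to (B \to (D \land A))))   [eliminate \to]
= \lnot C \lor \lnot C \lor ((\lnot (\lnot B \lor (D \land A)) \lor A) \land (A \to (B \to (D \land A))))   [eliminate \to]
= \lnot C \lor \lnot C \lor ((\lnot (\lnot B \lor (D \land A)) \lor A) \land (\lnot A \lor (B \to (D \land A))))   [eliminate \to]
= \lnot C \lor \lnot C \lor ((\lnot (\lnot B \lor (D \land A)) \lor A) \land (\lnot A \lor \lnot B \lor (D \land A)))   [eliminate \to]
= \lnot C \lor \lnot C \lor (((\lnot \lnot B \land \lnot (D \land A)) \lor A) \land (\lnot A \lor \lnot B \lor (D \land A)))   [De Morgan]
= \lnot C \lor \lnot C \lor (((B \land \lnot (D \land A)) \lor A) \land (\lnot A \lor \lnot B \lor (D \land A)))   [double negation]
= \lnot C \lor \lnot C \lor (((B \land (\lnot D \lor \lnot A)) \lor A) \land (\lnot A \lor \lnot B \lor (D \land A)))   [De Morgan]
= (\lnot C \lor \lnot C \lor B \lor A) \land (\lnot C \lor \lnot C \lor \lnot D \lor \lnot A \lor A) \land (\lnot C \lor \lnot C \lor \lnot A \lor \lnot B \lor D) \land (\lnot C \lor \lnot C \lor \lnot A \lor \lnot B \lor A)   [distribute \lor over \land]
= (\lnot C \lor B \lor A) \land (\lnot C \lor \lnot A \lor \lnot B \lor D)   [simplify]

(\lnot C \lor B \lor A) \land (\lnot C \lor \lnot A \lor \lnot B \lor D)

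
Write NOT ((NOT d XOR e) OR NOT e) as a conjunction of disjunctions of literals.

NOT ((NOT d XOR e) OR NOT e)
= NOT (((NOT d OR e) AND NOT (NOT d AND e)) OR NOT e)   [expand XOR]
= NOT ((NOT d OR e) AND NOT (NOT d AND e)) AND NOT NOT e   [De Morgan]
= (NOT (NOT d OR e) OR NOT NOT (NOT d AND e)) AND NOT NOT e   [De Morgan]
= ((NOT NOT d AND NOT e) OR NOT NOT (NOT d AND e)) AND NOT NOT e   [De Morgan]
= ((d AND NOT e) OR NOT NOT (NOT d AND e)) AND NOT NOT e   [double negation]
= ((d AND NOT e) OR (NOT d AND e)) AND NOT NOT e   [double negation]
= ((d AND NOT e) OR (NOT d AND e)) AND e   [double negation]
= (d OR NOT d) AND (d OR e) AND (NOT e OR NOT d) AND (NOT e OR e) AND e   [distribute OR over AND]
= (NOT e OR NOT d) AND e   [simplify]

(NOT e OR NOT d) AND e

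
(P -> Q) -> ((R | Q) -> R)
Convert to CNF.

~Q | R

(P -> Q) -> ((R | Q) -> R)
≡ ~(P -> Q) | ((R | Q) -> R)   [eliminate ->]
≡ ~(~P | Q) | ((R | Q) -> R)   [eliminate ->]
≡ ~(~P | Q) | ~(R | Q) | R   [eliminate ->]
≡ (~~P & ~Q) | ~(R | Q) | R   [De Morgan]
≡ (P & ~Q) | ~(R | Q) | R   [double negation]
≡ (P & ~Q) | (~R & ~Q) | R   [De Morgan]
≡ (P | ~R | R) & (P | ~Q | R) & (~Q | ~R | R) & (~Q | ~Q | R)   [distribute | over &]
≡ ~Q | R   [simplify]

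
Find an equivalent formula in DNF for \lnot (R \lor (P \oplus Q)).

\lnot R \land \lnot P \land \lnot Q \lor \lnot R \land Q \land P

\lnot (R \lor (P \oplus Q))
= \lnot (R \lor P \land \lnot Q \lor \lnot P \land Q)   — expand \oplus
= \lnot R \land \lnot (P \land \lnot Q) \land \lnot (\lnot P \land Q)   — De Morgan
= \lnot R \land (\lnot P \lor \lnot \lnot Q) \land \lnot (\lnot P \land Q)   — De Morgan
= \lnot R \land (\lnot P \lor Q) \land \lnot (\lnot P \land Q)   — double negation
= \lnot R \land (\lnot P \lor Q) \land (\lnot \lnot P \lor \lnot Q)   — De Morgan
= \lnot R \land (\lnot P \lor Q) \land (P \lor \lnot Q)   — double negation
= \lnot R \land \lnot P \land P \lor \lnot R \land \lnot P \land \lnot Q \lor \lnot R \land Q \land P \lor \lnot R \land Q \land \lnot Q   — distribute \land over \lor
= \lnot R \land \lnot P \land \lnot Q \lor \lnot R \land Q \land P   — simplify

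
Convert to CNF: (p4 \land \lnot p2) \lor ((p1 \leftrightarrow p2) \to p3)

(p4 \land \lnot p2) \lor ((p1 \leftrightarrow p2) \to p3)
≡ (p4 \land \lnot p2) \lor \lnot (p1 \leftrightarrow p2) \lor p3   — eliminate \to
≡ (p4 \land \lnot p2) \lor \lnot ((p1 \to p2) \land (p2 \to p1)) \lor p3   — eliminate \leftrightarrow
≡ (p4 \land \lnot p2) \lor \lnot ((\lnot p1 \lor p2) \land (p2 \to p1)) \lor p3   — eliminate \to
≡ (p4 \land \lnot p2) \lor \lnot ((\lnot p1 \lor p2) \land (\lnot p2 \lor p1)) \lor p3   — eliminate \to
≡ (p4 \land \lnot p2) \lor \lnot (\lnot p1 \lor p2) \lor \lnot (\lnot p2 \lor p1) \lor p3   — De Morgan
≡ (p4 \land \lnot p2) \lor (\lnot \lnot p1 \land \lnot p2) \lor \lnot (\lnot p2 \lor p1) \lor p3   — De Morgan
≡ (p4 \land \lnot p2) \lor (p1 \land \lnot p2) \lor \lnot (\lnot p2 \lor p1) \lor p3   — double negation
≡ (p4 \land \lnot p2) \lor (p1 \land \lnot p2) \lor (\lnot \lnot p2 \land \lnot p1) \lor p3   — De Morgan
≡ (p4 \land \lnot p2) \lor (p1 \land \lnot p2) \lor (p2 \land \lnot p1) \lor p3   — double negation
≡ (p4 \lor p1 \lor p2 \lor p3) \land (p4 \lor p1 \lor \lnot p1 \lor p3) \land (p4 \lor \lnot p2 \lor p2 \lor p3) \land (p4 \lor \lnot p2 \lor \lnot p1 \lor p3) \land (\lnot p2 \lor p1 \lor p2 \lor p3) \land (\lnot p2 \lor p1 \lor \lnot p1 \lor p3) \land (\lnot p2 \lor \lnot p2 \lor p2 \lor p3) \land (\lnot p2 \lor \lnot p2 \lor \lnot p1 \lor p3)   — distribute \lor over \land
≡ (p4 \lor p1 \lor p2 \lor p3) \land (\lnot p2 \lor \lnot p1 \lor p3)   — simplify

(p4 \lor p1 \lor p2 \lor p3) \land (\lnot p2 \lor \lnot p1 \lor p3)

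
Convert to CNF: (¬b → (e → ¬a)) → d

(¬b → (e → ¬a)) → d
≡ ¬(¬b → (e → ¬a)) ∨ d
≡ ¬(¬¬b ∨ (e → ¬a)) ∨ d
≡ ¬(¬¬b ∨ ¬e ∨ ¬a) ∨ d
≡ (¬¬¬b ∧ ¬¬e ∧ ¬¬a) ∨ d
≡ (¬b ∧ ¬¬e ∧ ¬¬a) ∨ d
≡ (¬b ∧ e ∧ ¬¬a) ∨ d
≡ (¬b ∧ e ∧ a) ∨ d
≡ (¬b ∨ d) ∧ (e ∨ d) ∧ (a ∨ d)

(¬b ∨ d) ∧ (e ∨ d) ∧ (a ∨ d)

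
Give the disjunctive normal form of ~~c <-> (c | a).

~~c <-> (c | a)
⇔ (~~c -> (c | a)) & ((c | a) -> ~~c)   (eliminate <->)
⇔ (~~~c | c | a) & ((c | a) -> ~~c)   (eliminate ->)
⇔ (~~~c | c | a) & (~(c | a) | ~~c)   (eliminate ->)
⇔ (~c | c | a) & (~(c | a) | ~~c)   (double negation)
⇔ (~c | c | a) & ((~c & ~a) | ~~c)   (De Morgan)
⇔ (~c | c | a) & ((~c & ~a) | c)   (double negation)
⇔ (~c & ~c & ~a) | (~c & c) | (c & ~c & ~a) | (c & c) | (a & ~c & ~a) | (a & c)   (distribute & over |)
⇔ (~c & ~a) | c   (simplify)

(~c & ~a) | c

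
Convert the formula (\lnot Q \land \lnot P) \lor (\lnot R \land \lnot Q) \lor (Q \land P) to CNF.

(\lnot Q \lor P) \land (\lnot P \lor \lnot R \lor Q)

(\lnot Q \land \lnot P) \lor (\lnot R \land \lnot Q) \lor (Q \land P)
≡ (\lnot Q \lor \lnot R \lor Q) \land (\lnot Q \lor \lnot R \lor P) \land (\lnot Q \lor \lnot Q \lor Q) \land (\lnot Q \lor \lnot Q \lor P) \land (\lnot P \lor \lnot R \lor Q) \land (\lnot P \lor \lnot R \lor P) \land (\lnot P \lor \lnot Q \lor Q) \land (\lnot P \lor \lnot Q \lor P)   (distribute \lor over \land)
≡ (\lnot Q \lor P) \land (\lnot P \lor \lnot R \lor Q)   (simplify)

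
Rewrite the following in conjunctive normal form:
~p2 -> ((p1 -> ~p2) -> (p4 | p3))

~p2 -> ((p1 -> ~p2) -> (p4 | p3))
≡ ~~p2 | ((p1 -> ~p2) -> (p4 | p3))   [eliminate ->]
≡ ~~p2 | ~(p1 -> ~p2) | p4 | p3   [eliminate ->]
≡ ~~p2 | ~(~p1 | ~p2) | p4 | p3   [eliminate ->]
≡ p2 | ~(~p1 | ~p2) | p4 | p3   [double negation]
≡ p2 | (~~p1 & ~~p2) | p4 | p3   [De Morgan]
≡ p2 | (p1 & ~~p2) | p4 | p3   [double negation]
≡ p2 | (p1 & p2) | p4 | p3   [double negation]
≡ (p2 | p1 | p4 | p3) & (p2 | p2 | p4 | p3)   [distribute | over &]
≡ p2 | p4 | p3   [simplify]

p2 | p4 | p3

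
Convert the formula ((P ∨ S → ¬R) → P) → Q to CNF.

(¬S ∨ ¬R ∨ Q) ∧ (¬P ∨ Q)

((P ∨ S → ¬R) → P) → Q
⇔ ¬((P ∨ S → ¬R) → P) ∨ Q   — eliminate →
⇔ ¬(¬(P ∨ S → ¬R) ∨ P) ∨ Q   — eliminate →
⇔ ¬(¬(¬(P ∨ S) ∨ ¬R) ∨ P) ∨ Q   — eliminate →
⇔ ¬¬(¬(P ∨ S) ∨ ¬R) ∧ ¬P ∨ Q   — De Morgan
⇔ (¬(P ∨ S) ∨ ¬R) ∧ ¬P ∨ Q   — double negation
⇔ (¬P ∧ ¬S ∨ ¬R) ∧ ¬P ∨ Q   — De Morgan
⇔ (¬P ∨ ¬R ∨ Q) ∧ (¬S ∨ ¬R ∨ Q) ∧ (¬P ∨ Q)   — distribute ∨ over ∧
⇔ (¬S ∨ ¬R ∨ Q) ∧ (¬P ∨ Q)   — simplify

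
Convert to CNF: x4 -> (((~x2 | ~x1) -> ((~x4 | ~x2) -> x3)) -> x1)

(~x4 | ~x2 | x1) & (~x4 | ~x3 | x1)

x4 -> (((~x2 | ~x1) -> ((~x4 | ~x2) -> x3)) -> x1)
≡ ~x4 | (((~x2 | ~x1) -> ((~x4 | ~x2) -> x3)) -> x1)   [eliminate ->]
≡ ~x4 | ~((~x2 | ~x1) -> ((~x4 | ~x2) -> x3)) | x1   [eliminate ->]
≡ ~x4 | ~(~(~x2 | ~x1) | ((~x4 | ~x2) -> x3)) | x1   [eliminate ->]
≡ ~x4 | ~(~(~x2 | ~x1) | ~(~x4 | ~x2) | x3) | x1   [eliminate ->]
≡ ~x4 | (~~(~x2 | ~x1) & ~~(~x4 | ~x2) & ~x3) | x1   [De Morgan]
≡ ~x4 | ((~x2 | ~x1) & ~~(~x4 | ~x2) & ~x3) | x1   [double negation]
≡ ~x4 | ((~x2 | ~x1) & (~x4 | ~x2) & ~x3) | x1   [double negation]
≡ (~x4 | ~x2 | ~x1 | x1) & (~x4 | ~x4 | ~x2 | x1) & (~x4 | ~x3 | x1)   [distribute | over &]
≡ (~x4 | ~x2 | x1) & (~x4 | ~x3 | x1)   [simplify]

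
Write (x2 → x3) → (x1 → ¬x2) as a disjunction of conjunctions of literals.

(x2 ∧ ¬x3) ∨ ¬x1 ∨ ¬x2

(x2 → x3) → (x1 → ¬x2)
⇔ ¬(x2 → x3) ∨ (x1 → ¬x2)   (eliminate →)
⇔ ¬(¬x2 ∨ x3) ∨ (x1 → ¬x2)   (eliminate →)
⇔ ¬(¬x2 ∨ x3) ∨ ¬x1 ∨ ¬x2   (eliminate →)
⇔ (¬¬x2 ∧ ¬x3) ∨ ¬x1 ∨ ¬x2   (De Morgan)
⇔ (x2 ∧ ¬x3) ∨ ¬x1 ∨ ¬x2   (double negation)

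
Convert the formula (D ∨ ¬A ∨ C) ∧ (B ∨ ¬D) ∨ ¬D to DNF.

(D ∨ ¬A ∨ C) ∧ (B ∨ ¬D) ∨ ¬D
≡ D ∧ B ∨ D ∧ ¬D ∨ ¬A ∧ B ∨ ¬A ∧ ¬D ∨ C ∧ B ∨ C ∧ ¬D ∨ ¬D   [distribute ∧ over ∨]
≡ D ∧ B ∨ ¬A ∧ B ∨ C ∧ B ∨ ¬D   [simplify]

D ∧ B ∨ ¬A ∧ B ∨ C ∧ B ∨ ¬D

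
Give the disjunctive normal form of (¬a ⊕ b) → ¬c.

(a ∧ ¬b) ∨ (b ∧ ¬a) ∨ ¬c

(¬a ⊕ b) → ¬c
≡ ¬(¬a ⊕ b) ∨ ¬c   — eliminate →
≡ ¬((¬a ∧ ¬b) ∨ (¬¬a ∧ b)) ∨ ¬c   — expand ⊕
≡ (¬(¬a ∧ ¬b) ∧ ¬(¬¬a ∧ b)) ∨ ¬c   — De Morgan
≡ ((¬¬a ∨ ¬¬b) ∧ ¬(¬¬a ∧ b)) ∨ ¬c   — De Morgan
≡ ((a ∨ ¬¬b) ∧ ¬(¬¬a ∧ b)) ∨ ¬c   — double negation
≡ ((a ∨ b) ∧ ¬(¬¬a ∧ b)) ∨ ¬c   — double negation
≡ ((a ∨ b) ∧ (¬¬¬a ∨ ¬b)) ∨ ¬c   — De Morgan
≡ ((a ∨ b) ∧ (¬a ∨ ¬b)) ∨ ¬c   — double negation
≡ (a ∧ ¬a) ∨ (a ∧ ¬b) ∨ (b ∧ ¬a) ∨ (b ∧ ¬b) ∨ ¬c   — distribute ∧ over ∨
≡ (a ∧ ¬b) ∨ (b ∧ ¬a) ∨ ¬c   — simplify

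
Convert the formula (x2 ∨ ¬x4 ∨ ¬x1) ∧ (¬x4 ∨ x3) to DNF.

(x2 ∧ x3) ∨ ¬x4 ∨ (¬x1 ∧ x3)

(x2 ∨ ¬x4 ∨ ¬x1) ∧ (¬x4 ∨ x3)
⇔ (x2 ∧ ¬x4) ∨ (x2 ∧ x3) ∨ (¬x4 ∧ ¬x4) ∨ (¬x4 ∧ x3) ∨ (¬x1 ∧ ¬x4) ∨ (¬x1 ∧ x3)   (distribute ∧ over ∨)
⇔ (x2 ∧ x3) ∨ ¬x4 ∨ (¬x1 ∧ x3)   (simplify)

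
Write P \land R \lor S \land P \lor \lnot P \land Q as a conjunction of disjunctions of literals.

(P \lor Q) \land (R \lor S \lor \lnot P) \land (R \lor S \lor Q)

P \land R \lor S \land P \lor \lnot P \land Q
⇔ (P \lor S \lor \lnot P) \land (P \lor S \lor Q) \land (P \lor P \lor \lnot P) \land (P \lor P \lor Q) \land (R \lor S \lor \lnot P) \land (R \lor S \lor Q) \land (R \lor P \lor \lnot P) \land (R \lor P \lor Q)
⇔ (P \lor Q) \land (R \lor S \lor \lnot P) \land (R \lor S \lor Q)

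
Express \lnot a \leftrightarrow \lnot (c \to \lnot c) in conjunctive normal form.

(a \lor c) \land (\lnot c \lor \lnot a)

\lnot a \leftrightarrow \lnot (c \to \lnot c)
≡ (\lnot a \to \lnot (c \to \lnot c)) \land (\lnot (c \to \lnot c) \to \lnot a)   [eliminate \leftrightarrow]
≡ (\lnot \lnot a \lor \lnot (c \to \lnot c)) \land (\lnot (c \to \lnot c) \to \lnot a)   [eliminate \to]
≡ (\lnot \lnot a \lor \lnot (\lnot c \lor \lnot c)) \land (\lnot (c \to \lnot c) \to \lnot a)   [eliminate \to]
≡ (\lnot \lnot a \lor \lnot (\lnot c \lor \lnot c)) \land (\lnot \lnot (c \to \lnot c) \lor \lnot a)   [eliminate \to]
≡ (\lnot \lnot a \lor \lnot (\lnot c \lor \lnot c)) \land (\lnot \lnot (\lnot c \lor \lnot c) \lor \lnot a)   [eliminate \to]
≡ (a \lor \lnot (\lnot c \lor \lnot c)) \land (\lnot \lnot (\lnot c \lor \lnot c) \lor \lnot a)   [double negation]
≡ (a \lor (\lnot \lnot c \land \lnot \lnot c)) \land (\lnot \lnot (\lnot c \lor \lnot c) \lor \lnot a)   [De Morgan]
≡ (a \lor (c \land \lnot \lnot c)) \land (\lnot \lnot (\lnot c \lor \lnot c) \lor \lnot a)   [double negation]
≡ (a \lor (c \land c)) \land (\lnot \lnot (\lnot c \lor \lnot c) \lor \lnot a)   [double negation]
≡ (a \lor (c \land c)) \land (\lnot c \lor \lnot c \lor \lnot a)   [double negation]
≡ (a \lor c) \land (a \lor c) \land (\lnot c \lor \lnot c \lor \lnot a)   [distribute \lor over \land]
≡ (a \lor c) \land (\lnot c \lor \lnot a)   [simplify]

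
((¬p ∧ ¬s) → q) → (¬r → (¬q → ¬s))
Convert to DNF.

((¬p ∧ ¬s) → q) → (¬r → (¬q → ¬s))
= ¬((¬p ∧ ¬s) → q) ∨ (¬r → (¬q → ¬s))   (eliminate →)
= ¬(¬(¬p ∧ ¬s) ∨ q) ∨ (¬r → (¬q → ¬s))   (eliminate →)
= ¬(¬(¬p ∧ ¬s) ∨ q) ∨ ¬¬r ∨ (¬q → ¬s)   (eliminate →)
= ¬(¬(¬p ∧ ¬s) ∨ q) ∨ ¬¬r ∨ ¬¬q ∨ ¬s   (eliminate →)
= (¬¬(¬p ∧ ¬s) ∧ ¬q) ∨ ¬¬r ∨ ¬¬q ∨ ¬s   (De Morgan)
= (¬p ∧ ¬s ∧ ¬q) ∨ ¬¬r ∨ ¬¬q ∨ ¬s   (double negation)
= (¬p ∧ ¬s ∧ ¬q) ∨ r ∨ ¬¬q ∨ ¬s   (double negation)
= (¬p ∧ ¬s ∧ ¬q) ∨ r ∨ q ∨ ¬s   (double negation)
= r ∨ q ∨ ¬s   (simplify)

r ∨ q ∨ ¬s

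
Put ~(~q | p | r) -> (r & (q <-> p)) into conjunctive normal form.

~(~q | p | r) -> (r & (q <-> p))
≡ ~~(~q | p | r) | (r & (q <-> p))   (eliminate ->)
≡ ~~(~q | p | r) | (r & (q -> p) & (p -> q))   (eliminate <->)
≡ ~~(~q | p | r) | (r & (~q | p) & (p -> q))   (eliminate ->)
≡ ~~(~q | p | r) | (r & (~q | p) & (~p | q))   (eliminate ->)
≡ ~q | p | r | (r & (~q | p) & (~p | q))   (double negation)
≡ (~q | p | r | r) & (~q | p | r | ~q | p) & (~q | p | r | ~p | q)   (distribute | over &)
≡ ~q | p | r   (simplify)

~q | p | r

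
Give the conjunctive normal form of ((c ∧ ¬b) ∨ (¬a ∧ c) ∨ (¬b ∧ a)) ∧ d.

((c ∧ ¬b) ∨ (¬a ∧ c) ∨ (¬b ∧ a)) ∧ d
≡ (c ∨ ¬a ∨ ¬b) ∧ (c ∨ ¬a ∨ a) ∧ (c ∨ c ∨ ¬b) ∧ (c ∨ c ∨ a) ∧ (¬b ∨ ¬a ∨ ¬b) ∧ (¬b ∨ ¬a ∨ a) ∧ (¬b ∨ c ∨ ¬b) ∧ (¬b ∨ c ∨ a) ∧ d   — distribute ∨ over ∧
≡ (c ∨ ¬b) ∧ (c ∨ a) ∧ (¬b ∨ ¬a) ∧ d   — simplify

(c ∨ ¬b) ∧ (c ∨ a) ∧ (¬b ∨ ¬a) ∧ d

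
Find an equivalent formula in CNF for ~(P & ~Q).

~(P & ~Q)
= ~P | ~~Q   — De Morgan
= ~P | Q   — double negation

~P | Q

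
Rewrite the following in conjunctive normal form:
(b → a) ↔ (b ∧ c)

(b → a) ↔ (b ∧ c)
≡ ((b → a) → (b ∧ c)) ∧ ((b ∧ c) → (b → a))
≡ (¬(b → a) ∨ (b ∧ c)) ∧ ((b ∧ c) → (b → a))
≡ (¬(¬b ∨ a) ∨ (b ∧ c)) ∧ ((b ∧ c) → (b → a))
≡ (¬(¬b ∨ a) ∨ (b ∧ c)) ∧ (¬(b ∧ c) ∨ (b → a))
≡ (¬(¬b ∨ a) ∨ (b ∧ c)) ∧ (¬(b ∧ c) ∨ ¬b ∨ a)
≡ ((¬¬b ∧ ¬a) ∨ (b ∧ c)) ∧ (¬(b ∧ c) ∨ ¬b ∨ a)
≡ ((b ∧ ¬a) ∨ (b ∧ c)) ∧ (¬(b ∧ c) ∨ ¬b ∨ a)
≡ ((b ∧ ¬a) ∨ (b ∧ c)) ∧ (¬b ∨ ¬c ∨ ¬b ∨ a)
≡ (b ∨ b) ∧ (b ∨ c) ∧ (¬a ∨ b) ∧ (¬a ∨ c) ∧ (¬b ∨ ¬c ∨ ¬b ∨ a)
≡ b ∧ (¬a ∨ c) ∧ (¬b ∨ ¬c ∨ a)

b ∧ (¬a ∨ c) ∧ (¬b ∨ ¬c ∨ a)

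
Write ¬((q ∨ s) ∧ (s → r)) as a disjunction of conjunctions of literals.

(¬q ∧ ¬s) ∨ (s ∧ ¬r)

¬((q ∨ s) ∧ (s → r))
= ¬((q ∨ s) ∧ (¬s ∨ r))
= ¬(q ∨ s) ∨ ¬(¬s ∨ r)
= (¬q ∧ ¬s) ∨ ¬(¬s ∨ r)
= (¬q ∧ ¬s) ∨ (¬¬s ∧ ¬r)
= (¬q ∧ ¬s) ∨ (s ∧ ¬r)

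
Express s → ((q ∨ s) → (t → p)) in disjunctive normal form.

¬s ∨ ¬t ∨ p

s → ((q ∨ s) → (t → p))
= ¬s ∨ ((q ∨ s) → (t → p))   [eliminate →]
= ¬s ∨ ¬(q ∨ s) ∨ (t → p)   [eliminate →]
= ¬s ∨ ¬(q ∨ s) ∨ ¬t ∨ p   [eliminate →]
= ¬s ∨ (¬q ∧ ¬s) ∨ ¬t ∨ p   [De Morgan]
= ¬s ∨ ¬t ∨ p   [simplify]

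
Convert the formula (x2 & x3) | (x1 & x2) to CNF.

(x2 & x3) | (x1 & x2)
= (x2 | x1) & (x2 | x2) & (x3 | x1) & (x3 | x2)   (distribute | over &)
= x2 & (x3 | x1)   (simplify)

x2 & (x3 | x1)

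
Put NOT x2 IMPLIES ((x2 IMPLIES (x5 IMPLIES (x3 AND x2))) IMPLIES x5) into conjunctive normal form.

x2 OR x5

NOT x2 IMPLIES ((x2 IMPLIES (x5 IMPLIES (x3 AND x2))) IMPLIES x5)
= NOT NOT x2 OR ((x2 IMPLIES (x5 IMPLIES (x3 AND x2))) IMPLIES x5)   [eliminate IMPLIES]
= NOT NOT x2 OR NOT (x2 IMPLIES (x5 IMPLIES (x3 AND x2))) OR x5   [eliminate IMPLIES]
= NOT NOT x2 OR NOT (NOT x2 OR (x5 IMPLIES (x3 AND x2))) OR x5   [eliminate IMPLIES]
= NOT NOT x2 OR NOT (NOT x2 OR NOT x5 OR (x3 AND x2)) OR x5   [eliminate IMPLIES]
= x2 OR NOT (NOT x2 OR NOT x5 OR (x3 AND x2)) OR x5   [double negation]
= x2 OR (NOT NOT x2 AND NOT NOT x5 AND NOT (x3 AND x2)) OR x5   [De Morgan]
= x2 OR (x2 AND NOT NOT x5 AND NOT (x3 AND x2)) OR x5   [double negation]
= x2 OR (x2 AND x5 AND NOT (x3 AND x2)) OR x5   [double negation]
= x2 OR (x2 AND x5 AND (NOT x3 OR NOT x2)) OR x5   [De Morgan]
= (x2 OR x2 OR x5) AND (x2 OR x5 OR x5) AND (x2 OR NOT x3 OR NOT x2 OR x5)   [distribute OR over AND]
= x2 OR x5   [simplify]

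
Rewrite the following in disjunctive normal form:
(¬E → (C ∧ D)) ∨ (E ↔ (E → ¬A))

(¬E → (C ∧ D)) ∨ (E ↔ (E → ¬A))
≡ ¬¬E ∨ (C ∧ D) ∨ (E ↔ (E → ¬A))
≡ ¬¬E ∨ (C ∧ D) ∨ ((E → (E → ¬A)) ∧ ((E → ¬A) → E))
≡ ¬¬E ∨ (C ∧ D) ∨ ((¬E ∨ (E → ¬A)) ∧ ((E → ¬A) → E))
≡ ¬¬E ∨ (C ∧ D) ∨ ((¬E ∨ ¬E ∨ ¬A) ∧ ((E → ¬A) → E))
≡ ¬¬E ∨ (C ∧ D) ∨ ((¬E ∨ ¬E ∨ ¬A) ∧ (¬(E → ¬A) ∨ E))
≡ ¬¬E ∨ (C ∧ D) ∨ ((¬E ∨ ¬E ∨ ¬A) ∧ (¬(¬E ∨ ¬A) ∨ E))
≡ E ∨ (C ∧ D) ∨ ((¬E ∨ ¬E ∨ ¬A) ∧ (¬(¬E ∨ ¬A) ∨ E))
≡ E ∨ (C ∧ D) ∨ ((¬E ∨ ¬E ∨ ¬A) ∧ ((¬¬E ∧ ¬¬A) ∨ E))
≡ E ∨ (C ∧ D) ∨ ((¬E ∨ ¬E ∨ ¬A) ∧ ((E ∧ ¬¬A) ∨ E))
≡ E ∨ (C ∧ D) ∨ ((¬E ∨ ¬E ∨ ¬A) ∧ ((E ∧ A) ∨ E))
≡ E ∨ (C ∧ D) ∨ (¬E ∧ E ∧ A) ∨ (¬E ∧ E) ∨ (¬E ∧ E ∧ A) ∨ (¬E ∧ E) ∨ (¬A ∧ E ∧ A) ∨ (¬A ∧ E)
≡ E ∨ (C ∧ D)

E ∨ (C ∧ D)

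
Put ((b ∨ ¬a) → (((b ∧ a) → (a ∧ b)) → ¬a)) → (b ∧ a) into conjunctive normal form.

(b ∨ ¬a) ∧ a

((b ∨ ¬a) → (((b ∧ a) → (a ∧ b)) → ¬a)) → (b ∧ a)
≡ ¬((b ∨ ¬a) → (((b ∧ a) → (a ∧ b)) → ¬a)) ∨ (b ∧ a)
≡ ¬(¬(b ∨ ¬a) ∨ (((b ∧ a) → (a ∧ b)) → ¬a)) ∨ (b ∧ a)
≡ ¬(¬(b ∨ ¬a) ∨ ¬((b ∧ a) → (a ∧ b)) ∨ ¬a) ∨ (b ∧ a)
≡ ¬(¬(b ∨ ¬a) ∨ ¬(¬(b ∧ a) ∨ (a ∧ b)) ∨ ¬a) ∨ (b ∧ a)
≡ (¬¬(b ∨ ¬a) ∧ ¬¬(¬(b ∧ a) ∨ (a ∧ b)) ∧ ¬¬a) ∨ (b ∧ a)
≡ ((b ∨ ¬a) ∧ ¬¬(¬(b ∧ a) ∨ (a ∧ b)) ∧ ¬¬a) ∨ (b ∧ a)
≡ ((b ∨ ¬a) ∧ (¬(b ∧ a) ∨ (a ∧ b)) ∧ ¬¬a) ∨ (b ∧ a)
≡ ((b ∨ ¬a) ∧ (¬b ∨ ¬a ∨ (a ∧ b)) ∧ ¬¬a) ∨ (b ∧ a)
≡ ((b ∨ ¬a) ∧ (¬b ∨ ¬a ∨ (a ∧ b)) ∧ a) ∨ (b ∧ a)
≡ (b ∨ ¬a ∨ b) ∧ (b ∨ ¬a ∨ a) ∧ (¬b ∨ ¬a ∨ a ∨ b) ∧ (¬b ∨ ¬a ∨ a ∨ a) ∧ (¬b ∨ ¬a ∨ b ∨ b) ∧ (¬b ∨ ¬a ∨ b ∨ a) ∧ (a ∨ b) ∧ (a ∨ a)
≡ (b ∨ ¬a) ∧ a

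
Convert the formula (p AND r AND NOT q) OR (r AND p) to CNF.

(p AND r AND NOT q) OR (r AND p)
⇔ (p OR r) AND (p OR p) AND (r OR r) AND (r OR p) AND (NOT q OR r) AND (NOT q OR p)   [distribute OR over AND]
⇔ p AND r   [simplify]

p AND r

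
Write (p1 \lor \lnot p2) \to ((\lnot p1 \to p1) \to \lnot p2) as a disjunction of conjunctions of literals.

\lnot p1 \lor \lnot p2

(p1 \lor \lnot p2) \to ((\lnot p1 \to p1) \to \lnot p2)
≡ \lnot (p1 \lor \lnot p2) \lor ((\lnot p1 \to p1) \to \lnot p2)
≡ \lnot (p1 \lor \lnot p2) \lor \lnot (\lnot p1 \to p1) \lor \lnot p2
≡ \lnot (p1 \lor \lnot p2) \lor \lnot (\lnot \lnot p1 \lor p1) \lor \lnot p2
≡ (\lnot p1 \land \lnot \lnot p2) \lor \lnot (\lnot \lnot p1 \lor p1) \lor \lnot p2
≡ (\lnot p1 \land p2) \lor \lnot (\lnot \lnot p1 \lor p1) \lor \lnot p2
≡ (\lnot p1 \land p2) \lor (\lnot \lnot \lnot p1 \land \lnot p1) \lor \lnot p2
≡ (\lnot p1 \land p2) \lor (\lnot p1 \land \lnot p1) \lor \lnot p2
≡ \lnot p1 \lor \lnot p2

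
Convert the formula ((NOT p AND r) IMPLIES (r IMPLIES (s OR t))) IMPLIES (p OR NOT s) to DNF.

p OR NOT s

((NOT p AND r) IMPLIES (r IMPLIES (s OR t))) IMPLIES (p OR NOT s)
⇔ NOT ((NOT p AND r) IMPLIES (r IMPLIES (s OR t))) OR p OR NOT s   — eliminate IMPLIES
⇔ NOT (NOT (NOT p AND r) OR (r IMPLIES (s OR t))) OR p OR NOT s   — eliminate IMPLIES
⇔ NOT (NOT (NOT p AND r) OR NOT r OR s OR t) OR p OR NOT s   — eliminate IMPLIES
⇔ (NOT NOT (NOT p AND r) AND NOT NOT r AND NOT s AND NOT t) OR p OR NOT s   — De Morgan
⇔ (NOT p AND r AND NOT NOT r AND NOT s AND NOT t) OR p OR NOT s   — double negation
⇔ (NOT p AND r AND r AND NOT s AND NOT t) OR p OR NOT s   — double negation
⇔ p OR NOT s   — simplify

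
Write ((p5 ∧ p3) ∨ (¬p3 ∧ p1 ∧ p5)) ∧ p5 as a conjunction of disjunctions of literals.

((p5 ∧ p3) ∨ (¬p3 ∧ p1 ∧ p5)) ∧ p5
≡ (p5 ∨ ¬p3) ∧ (p5 ∨ p1) ∧ (p5 ∨ p5) ∧ (p3 ∨ ¬p3) ∧ (p3 ∨ p1) ∧ (p3 ∨ p5) ∧ p5
≡ p5 ∧ (p3 ∨ p1)

p5 ∧ (p3 ∨ p1)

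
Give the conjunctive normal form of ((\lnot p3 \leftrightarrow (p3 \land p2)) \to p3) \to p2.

((\lnot p3 \leftrightarrow (p3 \land p2)) \to p3) \to p2
= \lnot ((\lnot p3 \leftrightarrow (p3 \land p2)) \to p3) \lor p2   — eliminate \to
= \lnot (\lnot (\lnot p3 \leftrightarrow (p3 \land p2)) \lor p3) \lor p2   — eliminate \to
= \lnot (\lnot ((\lnot p3 \to (p3 \land p2)) \land ((p3 \land p2) \to \lnot p3)) \lor p3) \lor p2   — eliminate \leftrightarrow
= \lnot (\lnot ((\lnot \lnot p3 \lor (p3 \land p2)) \land ((p3 \land p2) \to \lnot p3)) \lor p3) \lor p2   — eliminate \to
= \lnot (\lnot ((\lnot \lnot p3 \lor (p3 \land p2)) \land (\lnot (p3 \land p2) \lor \lnot p3)) \lor p3) \lor p2   — eliminate \to
= (\lnot \lnot ((\lnot \lnot p3 \lor (p3 \land p2)) \land (\lnot (p3 \land p2) \lor \lnot p3)) \land \lnot p3) \lor p2   — De Morgan
= ((\lnot \lnot p3 \lor (p3 \land p2)) \land (\lnot (p3 \land p2) \lor \lnot p3) \land \lnot p3) \lor p2   — double negation
= ((p3 \lor (p3 \land p2)) \land (\lnot (p3 \land p2) \lor \lnot p3) \land \lnot p3) \lor p2   — double negation
= ((p3 \lor (p3 \land p2)) \land (\lnot p3 \lor \lnot p2 \lor \lnot p3) \land \lnot p3) \lor p2   — De Morgan
= (p3 \lor p3 \lor p2) \land (p3 \lor p2 \lor p2) \land (\lnot p3 \lor \lnot p2 \lor \lnot p3 \lor p2) \land (\lnot p3 \lor p2)   — distribute \lor over \land
= (p3 \lor p2) \land (\lnot p3 \lor p2)   — simplify

(p3 \lor p2) \land (\lnot p3 \lor p2)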